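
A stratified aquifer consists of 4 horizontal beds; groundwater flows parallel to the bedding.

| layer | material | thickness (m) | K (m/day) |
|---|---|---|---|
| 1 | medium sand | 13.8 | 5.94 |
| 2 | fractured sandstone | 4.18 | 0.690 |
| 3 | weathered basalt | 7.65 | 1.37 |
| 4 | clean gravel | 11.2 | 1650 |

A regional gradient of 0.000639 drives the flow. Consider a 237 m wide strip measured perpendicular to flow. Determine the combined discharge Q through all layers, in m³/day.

Flow is parallel to layering, so each bed carries its own Darcy discharge and the transmissivities add.
Σ(K_i·b_i) = 5.94×13.8 + 0.690×4.18 + 1.37×7.65 + 1650×11.2 = 18575 m²/day.
Hydraulic gradient i = 0.000639.
Q = Σ(K_i·b_i) · W · i = 18575 × 237 × 0.0006390 = 2813 m³/day.

2810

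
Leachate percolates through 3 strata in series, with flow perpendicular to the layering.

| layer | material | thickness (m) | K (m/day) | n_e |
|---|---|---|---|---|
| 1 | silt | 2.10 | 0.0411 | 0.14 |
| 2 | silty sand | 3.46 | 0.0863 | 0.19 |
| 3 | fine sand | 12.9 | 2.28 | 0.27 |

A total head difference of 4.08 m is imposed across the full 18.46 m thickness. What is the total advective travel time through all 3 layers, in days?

105

With flow normal to the layers, continuity requires the same specific discharge q through every layer.
Σ(b_i/K_i) = 2.10/0.0411 + 3.46/0.0863 + 12.9/2.28 = 96.85 d.
q = Δh / Σ(b_i/K_i) = 4.08 / 96.85 = 0.04213 m/day.
In each layer the seepage velocity is v_i = q/n_i, so the layer transit time is t_i = b_i·n_i / q:
  layer 1 (silt): t_1 = 2.10 × 0.14 / 0.04213 = 6.979 d
  layer 2 (silty sand): t_2 = 3.46 × 0.19 / 0.04213 = 15.60 d
  layer 3 (fine sand): t_3 = 12.9 × 0.27 / 0.04213 = 82.67 d
Total t = Σ t_i = 105.3 days.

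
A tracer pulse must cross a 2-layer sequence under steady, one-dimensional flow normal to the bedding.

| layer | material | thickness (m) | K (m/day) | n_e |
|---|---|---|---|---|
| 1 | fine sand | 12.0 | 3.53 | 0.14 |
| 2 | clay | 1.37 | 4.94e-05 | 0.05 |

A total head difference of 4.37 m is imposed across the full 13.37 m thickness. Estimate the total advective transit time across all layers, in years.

With flow normal to the layers, continuity requires the same specific discharge q through every layer.
Σ(b_i/K_i) = 12.0/3.53 + 1.37/4.94e-05 = 27736 d.
q = Δh / Σ(b_i/K_i) = 4.37 / 27736 = 0.0001576 m/day.
In each layer the seepage velocity is v_i = q/n_i, so the layer transit time is t_i = b_i·n_i / q:
  layer 1 (fine sand): t_1 = 12.0 × 0.14 / 0.0001576 = 10663 d
  layer 2 (clay): t_2 = 1.37 × 0.05 / 0.0001576 = 434.8 d
Total t = Σ t_i = 11098 days = 30.38 years.

30.4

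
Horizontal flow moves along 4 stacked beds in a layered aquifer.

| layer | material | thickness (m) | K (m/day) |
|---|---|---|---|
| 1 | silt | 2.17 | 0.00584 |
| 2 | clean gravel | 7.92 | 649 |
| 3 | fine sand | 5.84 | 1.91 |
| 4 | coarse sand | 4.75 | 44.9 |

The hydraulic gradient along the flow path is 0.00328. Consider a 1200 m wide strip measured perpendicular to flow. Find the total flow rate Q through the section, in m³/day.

Flow is parallel to layering, so each bed carries its own Darcy discharge and the transmissivities add.
Σ(K_i·b_i) = 0.00584×2.17 + 649×7.92 + 1.91×5.84 + 44.9×4.75 = 5365 m²/day.
Hydraulic gradient i = 0.00328.
Q = Σ(K_i·b_i) · W · i = 5365 × 1200 × 0.003280 = 21115 m³/day.

21100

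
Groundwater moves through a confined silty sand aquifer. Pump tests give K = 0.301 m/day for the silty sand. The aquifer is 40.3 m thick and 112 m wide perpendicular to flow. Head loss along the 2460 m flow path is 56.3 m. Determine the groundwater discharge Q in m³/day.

31.1

Cross-sectional area A = 112 × 40.3 = 4514 m².
Hydraulic gradient i = Δh / L = 56.3 / 2460 = 0.02289.
Darcy's law: Q = K · A · i = 0.3010 × 4514 × 0.02289 = 31.09 m³/day.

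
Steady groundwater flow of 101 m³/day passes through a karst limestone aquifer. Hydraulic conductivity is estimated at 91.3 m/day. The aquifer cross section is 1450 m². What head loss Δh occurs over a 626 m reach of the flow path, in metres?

From Q = K·A·i, i = Q / (K·A) = 101 / (91.30 × 1450) = 0.0007629.
Head loss Δh = i · L = 0.0007629 × 626 = 0.4776 m.

0.478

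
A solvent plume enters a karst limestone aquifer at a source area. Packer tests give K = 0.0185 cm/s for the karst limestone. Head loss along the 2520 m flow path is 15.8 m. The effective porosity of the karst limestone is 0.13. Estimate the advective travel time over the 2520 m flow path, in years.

8.95

Convert K: 0.0185 cm/s × 864 = 15.98 m/day.
Hydraulic gradient i = Δh / L = 15.8 / 2520 = 0.006270.
Darcy flux q = K · i = 15.98 × 0.006270 = 0.1002 m/day.
Seepage velocity v = q / n_e = 0.1002 / 0.13 = 0.7709 m/day.
Travel time t = L / v = 2520 / 0.7709 = 3269 days = 8.950 years.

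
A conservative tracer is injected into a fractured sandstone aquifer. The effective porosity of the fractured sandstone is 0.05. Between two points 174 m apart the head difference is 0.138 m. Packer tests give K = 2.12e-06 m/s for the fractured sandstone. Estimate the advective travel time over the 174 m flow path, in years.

164

Convert K: 2.12e-06 m/s × 86400 = 0.1832 m/day.
Hydraulic gradient i = Δh / L = 0.138 / 174 = 0.0007931.
Darcy flux q = K · i = 0.1832 × 0.0007931 = 0.0001453 m/day.
Seepage velocity v = q / n_e = 0.0001453 / 0.05 = 0.002905 m/day.
Travel time t = L / v = 174 / 0.002905 = 59888 days = 164.0 years.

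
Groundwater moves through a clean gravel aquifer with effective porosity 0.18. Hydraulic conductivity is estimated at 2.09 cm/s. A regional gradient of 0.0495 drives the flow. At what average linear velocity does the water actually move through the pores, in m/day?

Convert K: 2.09 cm/s × 864 = 1806 m/day.
Hydraulic gradient i = 0.0495.
Darcy flux q = K · i = 1806 × 0.04950 = 89.39 m/day.
Seepage velocity v = q / n_e = 89.39 / 0.18 = 496.6 m/day.

497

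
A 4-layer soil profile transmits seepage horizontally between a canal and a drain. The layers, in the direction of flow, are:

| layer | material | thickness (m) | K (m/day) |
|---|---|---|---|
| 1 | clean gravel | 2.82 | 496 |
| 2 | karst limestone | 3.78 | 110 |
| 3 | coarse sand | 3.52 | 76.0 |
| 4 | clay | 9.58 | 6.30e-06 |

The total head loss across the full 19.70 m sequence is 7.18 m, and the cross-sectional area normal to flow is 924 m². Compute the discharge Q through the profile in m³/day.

Flow is perpendicular to layering, so the layers act in series and the equivalent K is the thickness-weighted harmonic mean.
Total thickness L = 2.82 + 3.78 + 3.52 + 9.58 = 19.70 m.
Σ(b_i/K_i) = 2.82/496 + 3.78/110 + 3.52/76.0 + 9.58/6.30e-06 = 1.521e+06 d.
K_eq = L / Σ(b_i/K_i) = 19.70 / 1.521e+06 = 1.296e-05 m/day.
Q = K_eq · A · (Δh/L) = 1.296e-05 × 924 × (7.18/19.70) = 0.004363 m³/day.

0.00436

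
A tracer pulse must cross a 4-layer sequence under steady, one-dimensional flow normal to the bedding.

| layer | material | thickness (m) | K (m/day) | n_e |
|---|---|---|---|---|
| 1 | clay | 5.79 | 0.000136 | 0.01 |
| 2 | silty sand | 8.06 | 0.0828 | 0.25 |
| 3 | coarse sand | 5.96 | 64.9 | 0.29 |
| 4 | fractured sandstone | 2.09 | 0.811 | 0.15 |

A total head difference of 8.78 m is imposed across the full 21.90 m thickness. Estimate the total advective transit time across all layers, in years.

With flow normal to the layers, continuity requires the same specific discharge q through every layer.
Σ(b_i/K_i) = 5.79/0.000136 + 8.06/0.0828 + 5.96/64.9 + 2.09/0.811 = 42674 d.
q = Δh / Σ(b_i/K_i) = 8.78 / 42674 = 0.0002057 m/day.
In each layer the seepage velocity is v_i = q/n_i, so the layer transit time is t_i = b_i·n_i / q:
  layer 1 (clay): t_1 = 5.79 × 0.01 / 0.0002057 = 281.4 d
  layer 2 (silty sand): t_2 = 8.06 × 0.25 / 0.0002057 = 9794 d
  layer 3 (coarse sand): t_3 = 5.96 × 0.29 / 0.0002057 = 8401 d
  layer 4 (fractured sandstone): t_4 = 2.09 × 0.15 / 0.0002057 = 1524 d
Total t = Σ t_i = 19999 days = 54.75 years.

54.8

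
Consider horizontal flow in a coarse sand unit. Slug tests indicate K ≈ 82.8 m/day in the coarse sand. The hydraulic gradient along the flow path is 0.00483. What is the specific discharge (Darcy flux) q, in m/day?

Hydraulic gradient i = 0.00483.
Specific discharge q = K · i = 82.80 × 0.004830 = 0.3999 m/day.

0.400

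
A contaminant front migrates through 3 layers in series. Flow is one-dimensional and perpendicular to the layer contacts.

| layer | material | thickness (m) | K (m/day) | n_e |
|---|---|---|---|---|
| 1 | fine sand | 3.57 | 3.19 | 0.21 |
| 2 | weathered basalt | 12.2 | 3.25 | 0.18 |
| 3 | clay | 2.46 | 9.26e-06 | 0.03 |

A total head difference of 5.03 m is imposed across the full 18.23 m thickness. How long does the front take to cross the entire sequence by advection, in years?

With flow normal to the layers, continuity requires the same specific discharge q through every layer.
Σ(b_i/K_i) = 3.57/3.19 + 12.2/3.25 + 2.46/9.26e-06 = 2.657e+05 d.
q = Δh / Σ(b_i/K_i) = 5.03 / 2.657e+05 = 1.893e-05 m/day.
In each layer the seepage velocity is v_i = q/n_i, so the layer transit time is t_i = b_i·n_i / q:
  layer 1 (fine sand): t_1 = 3.57 × 0.21 / 1.893e-05 = 39596 d
  layer 2 (weathered basalt): t_2 = 12.2 × 0.18 / 1.893e-05 = 1.160e+05 d
  layer 3 (clay): t_3 = 2.46 × 0.03 / 1.893e-05 = 3898 d
Total t = Σ t_i = 1.595e+05 days = 436.6 years.

437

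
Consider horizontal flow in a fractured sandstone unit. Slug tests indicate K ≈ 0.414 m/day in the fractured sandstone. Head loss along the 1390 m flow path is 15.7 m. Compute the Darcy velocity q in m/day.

0.00468

Hydraulic gradient i = Δh / L = 15.7 / 1390 = 0.01129.
Specific discharge q = K · i = 0.4140 × 0.01129 = 0.004676 m/day.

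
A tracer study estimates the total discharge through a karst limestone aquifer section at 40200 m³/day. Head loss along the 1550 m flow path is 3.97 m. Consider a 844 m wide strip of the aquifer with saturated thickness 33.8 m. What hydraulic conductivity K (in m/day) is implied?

Cross-sectional area A = 844 × 33.8 = 28527 m².
Hydraulic gradient i = Δh / L = 3.97 / 1550 = 0.002561.
From Q = K·A·i, K = Q / (A·i) = 40200 / (28527 × 0.002561) = 550.2 m/day.

550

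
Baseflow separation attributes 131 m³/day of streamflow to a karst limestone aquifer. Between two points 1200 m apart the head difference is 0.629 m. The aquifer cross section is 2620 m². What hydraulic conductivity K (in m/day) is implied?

Hydraulic gradient i = Δh / L = 0.629 / 1200 = 0.0005242.
From Q = K·A·i, K = Q / (A·i) = 131 / (2620 × 0.0005242) = 95.39 m/day.

95.4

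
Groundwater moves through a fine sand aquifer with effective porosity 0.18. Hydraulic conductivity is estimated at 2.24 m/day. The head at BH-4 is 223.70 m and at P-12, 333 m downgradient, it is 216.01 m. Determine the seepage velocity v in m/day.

0.287

Hydraulic gradient i = (223.70 − 216.01) / 333 = 7.69 / 333 = 0.02309.
Darcy flux q = K · i = 2.240 × 0.02309 = 0.05173 m/day.
Seepage velocity v = q / n_e = 0.05173 / 0.18 = 0.2874 m/day.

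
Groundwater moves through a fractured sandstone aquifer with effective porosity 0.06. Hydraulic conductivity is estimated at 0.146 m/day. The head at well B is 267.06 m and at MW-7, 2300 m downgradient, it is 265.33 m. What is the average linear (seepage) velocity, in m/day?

Hydraulic gradient i = (267.06 − 265.33) / 2300 = 1.73 / 2300 = 0.0007522.
Darcy flux q = K · i = 0.1460 × 0.0007522 = 0.0001098 m/day.
Seepage velocity v = q / n_e = 0.0001098 / 0.06 = 0.001830 m/day.

0.00183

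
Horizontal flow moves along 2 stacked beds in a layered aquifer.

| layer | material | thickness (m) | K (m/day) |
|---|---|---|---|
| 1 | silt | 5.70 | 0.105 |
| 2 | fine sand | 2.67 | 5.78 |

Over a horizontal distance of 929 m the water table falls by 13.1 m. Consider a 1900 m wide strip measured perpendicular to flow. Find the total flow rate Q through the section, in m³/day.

Flow is parallel to layering, so each bed carries its own Darcy discharge and the transmissivities add.
Σ(K_i·b_i) = 0.105×5.70 + 5.78×2.67 = 16.03 m²/day.
Hydraulic gradient i = Δh / L = 13.1 / 929 = 0.01410.
Q = Σ(K_i·b_i) · W · i = 16.03 × 1900 × 0.01410 = 429.5 m³/day.

430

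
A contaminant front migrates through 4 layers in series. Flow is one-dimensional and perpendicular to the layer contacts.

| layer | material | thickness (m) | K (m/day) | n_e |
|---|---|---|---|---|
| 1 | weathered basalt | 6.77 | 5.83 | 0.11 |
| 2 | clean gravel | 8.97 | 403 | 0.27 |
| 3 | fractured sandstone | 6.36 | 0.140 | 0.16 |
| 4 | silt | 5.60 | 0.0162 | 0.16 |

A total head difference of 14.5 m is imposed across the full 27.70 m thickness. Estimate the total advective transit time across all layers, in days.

With flow normal to the layers, continuity requires the same specific discharge q through every layer.
Σ(b_i/K_i) = 6.77/5.83 + 8.97/403 + 6.36/0.140 + 5.60/0.0162 = 392.3 d.
q = Δh / Σ(b_i/K_i) = 14.5 / 392.3 = 0.03696 m/day.
In each layer the seepage velocity is v_i = q/n_i, so the layer transit time is t_i = b_i·n_i / q:
  layer 1 (weathered basalt): t_1 = 6.77 × 0.11 / 0.03696 = 20.15 d
  layer 2 (clean gravel): t_2 = 8.97 × 0.27 / 0.03696 = 65.52 d
  layer 3 (fractured sandstone): t_3 = 6.36 × 0.16 / 0.03696 = 27.53 d
  layer 4 (silt): t_4 = 5.60 × 0.16 / 0.03696 = 24.24 d
Total t = Σ t_i = 137.4 days.

137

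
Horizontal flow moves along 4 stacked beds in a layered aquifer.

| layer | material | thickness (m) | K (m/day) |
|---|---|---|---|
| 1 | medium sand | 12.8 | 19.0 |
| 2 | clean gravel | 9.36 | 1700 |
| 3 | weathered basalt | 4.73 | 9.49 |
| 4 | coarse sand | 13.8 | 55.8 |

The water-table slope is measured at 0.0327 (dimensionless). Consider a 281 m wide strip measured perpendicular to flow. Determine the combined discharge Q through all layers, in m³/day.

Flow is parallel to layering, so each bed carries its own Darcy discharge and the transmissivities add.
Σ(K_i·b_i) = 19.0×12.8 + 1700×9.36 + 9.49×4.73 + 55.8×13.8 = 16970 m²/day.
Hydraulic gradient i = 0.0327.
Q = Σ(K_i·b_i) · W · i = 16970 × 281 × 0.03270 = 1.559e+05 m³/day.

156000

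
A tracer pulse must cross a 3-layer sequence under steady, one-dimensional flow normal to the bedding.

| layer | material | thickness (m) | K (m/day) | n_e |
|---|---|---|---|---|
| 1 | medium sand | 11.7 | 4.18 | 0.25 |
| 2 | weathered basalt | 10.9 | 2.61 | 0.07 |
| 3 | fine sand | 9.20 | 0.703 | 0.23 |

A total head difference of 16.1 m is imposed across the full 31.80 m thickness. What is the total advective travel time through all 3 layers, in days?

7.23

With flow normal to the layers, continuity requires the same specific discharge q through every layer.
Σ(b_i/K_i) = 11.7/4.18 + 10.9/2.61 + 9.20/0.703 = 20.06 d.
q = Δh / Σ(b_i/K_i) = 16.1 / 20.06 = 0.8025 m/day.
In each layer the seepage velocity is v_i = q/n_i, so the layer transit time is t_i = b_i·n_i / q:
  layer 1 (medium sand): t_1 = 11.7 × 0.25 / 0.8025 = 3.645 d
  layer 2 (weathered basalt): t_2 = 10.9 × 0.07 / 0.8025 = 0.9508 d
  layer 3 (fine sand): t_3 = 9.20 × 0.23 / 0.8025 = 2.637 d
Total t = Σ t_i = 7.232 days.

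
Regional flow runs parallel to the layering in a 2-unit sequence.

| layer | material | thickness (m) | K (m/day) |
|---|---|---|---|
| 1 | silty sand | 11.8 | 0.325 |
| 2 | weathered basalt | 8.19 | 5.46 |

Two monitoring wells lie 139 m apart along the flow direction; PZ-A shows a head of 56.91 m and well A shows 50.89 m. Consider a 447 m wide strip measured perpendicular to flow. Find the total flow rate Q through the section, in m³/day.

Flow is parallel to layering, so each bed carries its own Darcy discharge and the transmissivities add.
Σ(K_i·b_i) = 0.325×11.8 + 5.46×8.19 = 48.55 m²/day.
Hydraulic gradient i = (56.91 − 50.89) / 139 = 6.02 / 139 = 0.04331.
Q = Σ(K_i·b_i) · W · i = 48.55 × 447 × 0.04331 = 939.9 m³/day.

940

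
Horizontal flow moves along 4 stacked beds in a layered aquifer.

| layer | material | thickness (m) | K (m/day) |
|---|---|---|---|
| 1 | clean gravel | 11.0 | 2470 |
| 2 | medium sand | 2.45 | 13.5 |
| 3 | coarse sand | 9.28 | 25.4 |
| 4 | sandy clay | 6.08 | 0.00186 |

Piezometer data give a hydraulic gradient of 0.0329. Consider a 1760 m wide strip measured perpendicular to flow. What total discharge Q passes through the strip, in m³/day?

Flow is parallel to layering, so each bed carries its own Darcy discharge and the transmissivities add.
Σ(K_i·b_i) = 2470×11.0 + 13.5×2.45 + 25.4×9.28 + 0.00186×6.08 = 27439 m²/day.
Hydraulic gradient i = 0.0329.
Q = Σ(K_i·b_i) · W · i = 27439 × 1760 × 0.03290 = 1.589e+06 m³/day.

1.59e+06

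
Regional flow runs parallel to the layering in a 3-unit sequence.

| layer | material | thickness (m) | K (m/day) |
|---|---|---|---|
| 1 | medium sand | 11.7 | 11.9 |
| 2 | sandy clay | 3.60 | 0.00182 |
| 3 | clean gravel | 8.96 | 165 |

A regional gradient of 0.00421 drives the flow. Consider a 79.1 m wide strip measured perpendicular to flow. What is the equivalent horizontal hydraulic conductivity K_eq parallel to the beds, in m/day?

66.7

Flow is parallel to layering, so each bed carries its own Darcy discharge and the transmissivities add.
Σ(K_i·b_i) = 11.9×11.7 + 0.00182×3.60 + 165×8.96 = 1618 m²/day.
Total thickness b = 24.26 m, so K_eq = Σ(K_i·b_i)/b = 66.68 m/day.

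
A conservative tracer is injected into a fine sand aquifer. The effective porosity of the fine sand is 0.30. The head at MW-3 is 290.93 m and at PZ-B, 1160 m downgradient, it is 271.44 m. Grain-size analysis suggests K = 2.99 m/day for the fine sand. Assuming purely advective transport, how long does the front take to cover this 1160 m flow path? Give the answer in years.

19.0

Hydraulic gradient i = (290.93 − 271.44) / 1160 = 19.49 / 1160 = 0.01680.
Darcy flux q = K · i = 2.990 × 0.01680 = 0.05024 m/day.
Seepage velocity v = q / n_e = 0.05024 / 0.30 = 0.1675 m/day.
Travel time t = L / v = 1160 / 0.1675 = 6927 days = 18.97 years.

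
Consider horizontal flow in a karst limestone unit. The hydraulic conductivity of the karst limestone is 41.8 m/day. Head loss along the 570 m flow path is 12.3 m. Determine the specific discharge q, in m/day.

Hydraulic gradient i = Δh / L = 12.3 / 570 = 0.02158.
Specific discharge q = K · i = 41.80 × 0.02158 = 0.9020 m/day.

0.902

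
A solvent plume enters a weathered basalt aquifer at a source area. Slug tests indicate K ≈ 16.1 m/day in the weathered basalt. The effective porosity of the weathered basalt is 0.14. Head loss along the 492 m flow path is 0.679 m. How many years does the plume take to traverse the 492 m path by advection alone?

8.49

Hydraulic gradient i = Δh / L = 0.679 / 492 = 0.001380.
Darcy flux q = K · i = 16.10 × 0.001380 = 0.02222 m/day.
Seepage velocity v = q / n_e = 0.02222 / 0.14 = 0.1587 m/day.
Travel time t = L / v = 492 / 0.1587 = 3100 days = 8.487 years.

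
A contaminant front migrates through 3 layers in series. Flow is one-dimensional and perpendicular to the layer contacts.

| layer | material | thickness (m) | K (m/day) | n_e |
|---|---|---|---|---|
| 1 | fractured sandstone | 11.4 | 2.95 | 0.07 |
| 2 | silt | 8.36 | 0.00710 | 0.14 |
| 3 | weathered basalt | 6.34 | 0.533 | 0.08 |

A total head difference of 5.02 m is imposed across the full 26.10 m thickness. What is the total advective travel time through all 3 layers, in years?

With flow normal to the layers, continuity requires the same specific discharge q through every layer.
Σ(b_i/K_i) = 11.4/2.95 + 8.36/0.00710 + 6.34/0.533 = 1193 d.
q = Δh / Σ(b_i/K_i) = 5.02 / 1193 = 0.004207 m/day.
In each layer the seepage velocity is v_i = q/n_i, so the layer transit time is t_i = b_i·n_i / q:
  layer 1 (fractured sandstone): t_1 = 11.4 × 0.07 / 0.004207 = 189.7 d
  layer 2 (silt): t_2 = 8.36 × 0.14 / 0.004207 = 278.2 d
  layer 3 (weathered basalt): t_3 = 6.34 × 0.08 / 0.004207 = 120.6 d
Total t = Σ t_i = 588.4 days = 1.611 years.

1.61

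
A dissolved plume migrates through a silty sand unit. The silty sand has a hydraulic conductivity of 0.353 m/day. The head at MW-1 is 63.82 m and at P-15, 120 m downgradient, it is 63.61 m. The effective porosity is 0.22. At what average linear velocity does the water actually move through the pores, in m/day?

0.00281

Hydraulic gradient i = (63.82 − 63.61) / 120 = 0.21 / 120 = 0.001750.
Darcy flux q = K · i = 0.3530 × 0.001750 = 0.0006178 m/day.
Seepage velocity v = q / n_e = 0.0006178 / 0.22 = 0.002808 m/day.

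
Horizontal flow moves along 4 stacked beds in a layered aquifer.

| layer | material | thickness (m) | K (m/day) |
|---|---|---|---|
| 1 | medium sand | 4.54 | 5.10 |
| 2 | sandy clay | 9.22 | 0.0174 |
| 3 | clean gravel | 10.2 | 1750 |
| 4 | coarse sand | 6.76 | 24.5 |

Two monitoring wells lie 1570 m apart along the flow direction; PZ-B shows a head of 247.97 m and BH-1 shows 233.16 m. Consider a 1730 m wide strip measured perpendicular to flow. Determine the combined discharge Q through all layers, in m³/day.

294000

Flow is parallel to layering, so each bed carries its own Darcy discharge and the transmissivities add.
Σ(K_i·b_i) = 5.10×4.54 + 0.0174×9.22 + 1750×10.2 + 24.5×6.76 = 18039 m²/day.
Hydraulic gradient i = (247.97 − 233.16) / 1570 = 14.81 / 1570 = 0.009433.
Q = Σ(K_i·b_i) · W · i = 18039 × 1730 × 0.009433 = 2.944e+05 m³/day.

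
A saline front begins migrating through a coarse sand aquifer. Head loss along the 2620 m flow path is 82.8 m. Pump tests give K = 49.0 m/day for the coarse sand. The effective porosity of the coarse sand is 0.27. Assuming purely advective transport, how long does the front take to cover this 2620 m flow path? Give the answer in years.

Hydraulic gradient i = Δh / L = 82.8 / 2620 = 0.03160.
Darcy flux q = K · i = 49.00 × 0.03160 = 1.549 m/day.
Seepage velocity v = q / n_e = 1.549 / 0.27 = 5.735 m/day.
Travel time t = L / v = 2620 / 5.735 = 456.8 days = 1.251 years.

1.25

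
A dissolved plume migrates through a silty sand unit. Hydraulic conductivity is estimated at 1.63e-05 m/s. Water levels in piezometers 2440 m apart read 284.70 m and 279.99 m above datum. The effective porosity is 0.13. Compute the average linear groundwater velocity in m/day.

0.0209

Convert K: 1.63e-05 m/s × 86400 = 1.408 m/day.
Hydraulic gradient i = (284.70 − 279.99) / 2440 = 4.71 / 2440 = 0.001930.
Darcy flux q = K · i = 1.408 × 0.001930 = 0.002719 m/day.
Seepage velocity v = q / n_e = 0.002719 / 0.13 = 0.02091 m/day.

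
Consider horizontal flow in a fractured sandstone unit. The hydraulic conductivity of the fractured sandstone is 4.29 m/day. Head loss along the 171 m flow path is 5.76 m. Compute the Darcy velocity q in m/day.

Hydraulic gradient i = Δh / L = 5.76 / 171 = 0.03368.
Specific discharge q = K · i = 4.290 × 0.03368 = 0.1445 m/day.

0.145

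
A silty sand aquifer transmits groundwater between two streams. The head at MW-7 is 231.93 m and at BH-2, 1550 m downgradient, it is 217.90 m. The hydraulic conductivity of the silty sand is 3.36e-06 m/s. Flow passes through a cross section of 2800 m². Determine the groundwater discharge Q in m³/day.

Convert K: 3.36e-06 m/s × 86400 = 0.2903 m/day.
Hydraulic gradient i = (231.93 − 217.90) / 1550 = 14.03 / 1550 = 0.009052.
Darcy's law: Q = K · A · i = 0.2903 × 2800 × 0.009052 = 7.358 m³/day.

7.36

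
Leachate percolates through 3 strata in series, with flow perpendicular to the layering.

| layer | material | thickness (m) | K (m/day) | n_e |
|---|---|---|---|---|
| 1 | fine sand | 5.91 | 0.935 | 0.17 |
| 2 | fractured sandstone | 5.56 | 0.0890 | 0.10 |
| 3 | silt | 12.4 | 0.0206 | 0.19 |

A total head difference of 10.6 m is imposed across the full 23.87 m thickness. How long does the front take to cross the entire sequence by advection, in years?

With flow normal to the layers, continuity requires the same specific discharge q through every layer.
Σ(b_i/K_i) = 5.91/0.935 + 5.56/0.0890 + 12.4/0.0206 = 670.7 d.
q = Δh / Σ(b_i/K_i) = 10.6 / 670.7 = 0.01580 m/day.
In each layer the seepage velocity is v_i = q/n_i, so the layer transit time is t_i = b_i·n_i / q:
  layer 1 (fine sand): t_1 = 5.91 × 0.17 / 0.01580 = 63.57 d
  layer 2 (fractured sandstone): t_2 = 5.56 × 0.10 / 0.01580 = 35.18 d
  layer 3 (silt): t_3 = 12.4 × 0.19 / 0.01580 = 149.1 d
Total t = Σ t_i = 247.8 days = 0.6785 years.

0.679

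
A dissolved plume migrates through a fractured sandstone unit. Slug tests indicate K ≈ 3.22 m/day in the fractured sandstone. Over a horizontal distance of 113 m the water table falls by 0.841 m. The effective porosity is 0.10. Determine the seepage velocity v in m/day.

0.240

Hydraulic gradient i = Δh / L = 0.841 / 113 = 0.007442.
Darcy flux q = K · i = 3.220 × 0.007442 = 0.02396 m/day.
Seepage velocity v = q / n_e = 0.02396 / 0.10 = 0.2396 m/day.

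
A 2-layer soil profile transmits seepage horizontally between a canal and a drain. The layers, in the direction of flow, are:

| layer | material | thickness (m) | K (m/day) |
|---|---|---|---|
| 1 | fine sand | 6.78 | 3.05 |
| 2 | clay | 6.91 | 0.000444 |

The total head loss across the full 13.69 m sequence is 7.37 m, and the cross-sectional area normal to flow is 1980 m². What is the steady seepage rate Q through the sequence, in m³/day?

Flow is perpendicular to layering, so the layers act in series and the equivalent K is the thickness-weighted harmonic mean.
Total thickness L = 6.78 + 6.91 = 13.69 m.
Σ(b_i/K_i) = 6.78/3.05 + 6.91/0.000444 = 15565 d.
K_eq = L / Σ(b_i/K_i) = 13.69 / 15565 = 0.0008795 m/day.
Q = K_eq · A · (Δh/L) = 0.0008795 × 1980 × (7.37/13.69) = 0.9375 m³/day.

0.938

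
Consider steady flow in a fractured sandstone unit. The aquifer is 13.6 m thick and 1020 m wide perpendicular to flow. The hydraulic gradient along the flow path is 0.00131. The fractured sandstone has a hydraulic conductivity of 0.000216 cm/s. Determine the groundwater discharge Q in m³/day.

Convert K: 0.000216 cm/s × 864 = 0.1866 m/day.
Cross-sectional area A = 1020 × 13.6 = 13872 m².
Hydraulic gradient i = 0.00131.
Darcy's law: Q = K · A · i = 0.1866 × 13872 × 0.001310 = 3.391 m³/day.

3.39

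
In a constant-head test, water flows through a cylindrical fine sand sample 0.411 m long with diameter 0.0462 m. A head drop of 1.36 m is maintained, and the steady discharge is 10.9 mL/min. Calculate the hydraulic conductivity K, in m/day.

Cross-sectional area A = π·(d/2)² = π × (0.0462/2)² = 0.001676 m².
Convert discharge: 10.9 mL/min = 1.817e-07 m³/s.
Darcy's law rearranged: K = Q·L / (A·Δh) = 1.817e-07 × 0.411 / (0.001676 × 1.36) = 3.275e-05 m/s = 2.830 m/day.

2.83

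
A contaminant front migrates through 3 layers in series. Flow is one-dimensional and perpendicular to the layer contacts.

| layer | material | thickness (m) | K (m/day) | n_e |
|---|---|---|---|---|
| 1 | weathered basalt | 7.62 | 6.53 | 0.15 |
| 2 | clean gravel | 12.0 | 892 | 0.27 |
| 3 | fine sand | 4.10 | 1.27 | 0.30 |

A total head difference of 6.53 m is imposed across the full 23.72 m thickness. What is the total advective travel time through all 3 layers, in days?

3.79

With flow normal to the layers, continuity requires the same specific discharge q through every layer.
Σ(b_i/K_i) = 7.62/6.53 + 12.0/892 + 4.10/1.27 = 4.409 d.
q = Δh / Σ(b_i/K_i) = 6.53 / 4.409 = 1.481 m/day.
In each layer the seepage velocity is v_i = q/n_i, so the layer transit time is t_i = b_i·n_i / q:
  layer 1 (weathered basalt): t_1 = 7.62 × 0.15 / 1.481 = 0.7717 d
  layer 2 (clean gravel): t_2 = 12.0 × 0.27 / 1.481 = 2.187 d
  layer 3 (fine sand): t_3 = 4.10 × 0.30 / 1.481 = 0.8304 d
Total t = Σ t_i = 3.790 days.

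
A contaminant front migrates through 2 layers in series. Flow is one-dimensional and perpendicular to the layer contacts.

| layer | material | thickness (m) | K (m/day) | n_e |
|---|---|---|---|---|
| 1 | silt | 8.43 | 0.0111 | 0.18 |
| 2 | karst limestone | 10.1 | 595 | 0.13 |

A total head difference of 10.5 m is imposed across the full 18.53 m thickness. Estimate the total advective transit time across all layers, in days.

With flow normal to the layers, continuity requires the same specific discharge q through every layer.
Σ(b_i/K_i) = 8.43/0.0111 + 10.1/595 = 759.5 d.
q = Δh / Σ(b_i/K_i) = 10.5 / 759.5 = 0.01383 m/day.
In each layer the seepage velocity is v_i = q/n_i, so the layer transit time is t_i = b_i·n_i / q:
  layer 1 (silt): t_1 = 8.43 × 0.18 / 0.01383 = 109.8 d
  layer 2 (karst limestone): t_2 = 10.1 × 0.13 / 0.01383 = 94.97 d
Total t = Σ t_i = 204.7 days.

205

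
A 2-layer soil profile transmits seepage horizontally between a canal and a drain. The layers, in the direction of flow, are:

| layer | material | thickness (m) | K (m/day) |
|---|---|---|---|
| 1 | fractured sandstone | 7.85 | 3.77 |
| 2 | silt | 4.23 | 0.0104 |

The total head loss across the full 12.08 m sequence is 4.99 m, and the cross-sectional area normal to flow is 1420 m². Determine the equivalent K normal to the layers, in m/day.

0.0295

Flow is perpendicular to layering, so the layers act in series and the equivalent K is the thickness-weighted harmonic mean.
Total thickness L = 7.85 + 4.23 = 12.08 m.
Σ(b_i/K_i) = 7.85/3.77 + 4.23/0.0104 = 408.8 d.
K_eq = L / Σ(b_i/K_i) = 12.08 / 408.8 = 0.02955 m/day.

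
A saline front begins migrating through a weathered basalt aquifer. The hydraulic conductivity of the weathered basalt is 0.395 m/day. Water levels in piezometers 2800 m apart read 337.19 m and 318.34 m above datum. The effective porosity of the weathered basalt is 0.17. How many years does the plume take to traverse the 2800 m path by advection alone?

490

Hydraulic gradient i = (337.19 − 318.34) / 2800 = 18.85 / 2800 = 0.006732.
Darcy flux q = K · i = 0.3950 × 0.006732 = 0.002659 m/day.
Seepage velocity v = q / n_e = 0.002659 / 0.17 = 0.01564 m/day.
Travel time t = L / v = 2800 / 0.01564 = 1.790e+05 days = 490.1 years.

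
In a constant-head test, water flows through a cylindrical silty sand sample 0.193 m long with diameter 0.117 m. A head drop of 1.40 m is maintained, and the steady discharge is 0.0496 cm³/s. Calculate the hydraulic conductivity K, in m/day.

0.0549

Cross-sectional area A = π·(d/2)² = π × (0.117/2)² = 0.01075 m².
Convert discharge: 0.0496 cm³/s = 4.960e-08 m³/s.
Darcy's law rearranged: K = Q·L / (A·Δh) = 4.960e-08 × 0.193 / (0.01075 × 1.40) = 6.360e-07 m/s = 0.05495 m/day.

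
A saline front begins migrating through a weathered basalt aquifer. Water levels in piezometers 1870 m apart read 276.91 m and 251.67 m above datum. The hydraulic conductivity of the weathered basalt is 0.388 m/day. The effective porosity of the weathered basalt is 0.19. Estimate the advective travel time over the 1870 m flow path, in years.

Hydraulic gradient i = (276.91 − 251.67) / 1870 = 25.24 / 1870 = 0.01350.
Darcy flux q = K · i = 0.3880 × 0.01350 = 0.005237 m/day.
Seepage velocity v = q / n_e = 0.005237 / 0.19 = 0.02756 m/day.
Travel time t = L / v = 1870 / 0.02756 = 67845 days = 185.7 years.

186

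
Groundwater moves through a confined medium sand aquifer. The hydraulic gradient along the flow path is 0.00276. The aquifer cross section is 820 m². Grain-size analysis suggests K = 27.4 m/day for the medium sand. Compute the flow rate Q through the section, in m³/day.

62.0

Hydraulic gradient i = 0.00276.
Darcy's law: Q = K · A · i = 27.40 × 820.0 × 0.002760 = 62.01 m³/day.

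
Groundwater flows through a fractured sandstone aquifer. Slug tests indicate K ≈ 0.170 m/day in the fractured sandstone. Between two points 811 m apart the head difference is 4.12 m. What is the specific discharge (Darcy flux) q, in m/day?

0.000864

Hydraulic gradient i = Δh / L = 4.12 / 811 = 0.005080.
Specific discharge q = K · i = 0.1700 × 0.005080 = 0.0008636 m/day.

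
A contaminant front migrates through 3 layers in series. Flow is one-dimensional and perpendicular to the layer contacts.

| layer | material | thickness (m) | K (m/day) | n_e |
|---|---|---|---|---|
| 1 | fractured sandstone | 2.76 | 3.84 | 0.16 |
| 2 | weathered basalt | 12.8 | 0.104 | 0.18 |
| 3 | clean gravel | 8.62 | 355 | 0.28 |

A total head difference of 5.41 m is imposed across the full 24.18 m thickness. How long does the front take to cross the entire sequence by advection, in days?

With flow normal to the layers, continuity requires the same specific discharge q through every layer.
Σ(b_i/K_i) = 2.76/3.84 + 12.8/0.104 + 8.62/355 = 123.8 d.
q = Δh / Σ(b_i/K_i) = 5.41 / 123.8 = 0.04369 m/day.
In each layer the seepage velocity is v_i = q/n_i, so the layer transit time is t_i = b_i·n_i / q:
  layer 1 (fractured sandstone): t_1 = 2.76 × 0.16 / 0.04369 = 10.11 d
  layer 2 (weathered basalt): t_2 = 12.8 × 0.18 / 0.04369 = 52.73 d
  layer 3 (clean gravel): t_3 = 8.62 × 0.28 / 0.04369 = 55.24 d
Total t = Σ t_i = 118.1 days.

118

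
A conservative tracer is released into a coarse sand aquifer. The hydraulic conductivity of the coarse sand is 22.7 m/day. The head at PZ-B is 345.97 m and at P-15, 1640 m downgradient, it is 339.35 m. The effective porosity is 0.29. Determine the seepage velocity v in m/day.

Hydraulic gradient i = (345.97 − 339.35) / 1640 = 6.62 / 1640 = 0.004037.
Darcy flux q = K · i = 22.70 × 0.004037 = 0.09163 m/day.
Seepage velocity v = q / n_e = 0.09163 / 0.29 = 0.3160 m/day.

0.316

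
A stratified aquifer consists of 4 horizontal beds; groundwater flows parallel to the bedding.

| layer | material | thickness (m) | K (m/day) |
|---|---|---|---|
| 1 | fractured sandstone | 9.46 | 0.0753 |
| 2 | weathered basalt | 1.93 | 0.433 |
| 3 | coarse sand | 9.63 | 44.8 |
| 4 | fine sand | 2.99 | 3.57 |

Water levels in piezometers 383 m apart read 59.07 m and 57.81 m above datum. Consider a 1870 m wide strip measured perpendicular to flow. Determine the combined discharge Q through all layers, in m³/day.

Flow is parallel to layering, so each bed carries its own Darcy discharge and the transmissivities add.
Σ(K_i·b_i) = 0.0753×9.46 + 0.433×1.93 + 44.8×9.63 + 3.57×2.99 = 443.6 m²/day.
Hydraulic gradient i = (59.07 − 57.81) / 383 = 1.26 / 383 = 0.003290.
Q = Σ(K_i·b_i) · W · i = 443.6 × 1870 × 0.003290 = 2729 m³/day.

2730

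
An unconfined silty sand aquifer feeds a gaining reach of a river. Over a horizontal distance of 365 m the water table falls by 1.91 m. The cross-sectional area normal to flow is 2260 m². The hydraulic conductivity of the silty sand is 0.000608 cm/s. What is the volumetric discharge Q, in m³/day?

6.21

Convert K: 0.000608 cm/s × 864 = 0.5253 m/day.
Hydraulic gradient i = Δh / L = 1.91 / 365 = 0.005233.
Darcy's law: Q = K · A · i = 0.5253 × 2260 × 0.005233 = 6.212 m³/day.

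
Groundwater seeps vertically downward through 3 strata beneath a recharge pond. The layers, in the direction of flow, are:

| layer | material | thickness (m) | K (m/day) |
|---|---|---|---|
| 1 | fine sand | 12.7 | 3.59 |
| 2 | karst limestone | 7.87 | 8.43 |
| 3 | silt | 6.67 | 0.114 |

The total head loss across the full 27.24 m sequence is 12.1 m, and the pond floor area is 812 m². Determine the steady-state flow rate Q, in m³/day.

Flow is perpendicular to layering, so the layers act in series and the equivalent K is the thickness-weighted harmonic mean.
Total thickness L = 12.7 + 7.87 + 6.67 = 27.24 m.
Σ(b_i/K_i) = 12.7/3.59 + 7.87/8.43 + 6.67/0.114 = 62.98 d.
K_eq = L / Σ(b_i/K_i) = 27.24 / 62.98 = 0.4325 m/day.
Q = K_eq · A · (Δh/L) = 0.4325 × 812 × (12.1/27.24) = 156.0 m³/day.

156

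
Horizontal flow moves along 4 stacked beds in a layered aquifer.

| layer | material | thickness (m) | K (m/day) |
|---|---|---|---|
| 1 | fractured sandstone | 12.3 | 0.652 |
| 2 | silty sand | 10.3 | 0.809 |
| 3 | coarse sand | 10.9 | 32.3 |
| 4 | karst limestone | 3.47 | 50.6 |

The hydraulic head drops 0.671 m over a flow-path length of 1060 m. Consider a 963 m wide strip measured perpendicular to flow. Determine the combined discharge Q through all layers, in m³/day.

Flow is parallel to layering, so each bed carries its own Darcy discharge and the transmissivities add.
Σ(K_i·b_i) = 0.652×12.3 + 0.809×10.3 + 32.3×10.9 + 50.6×3.47 = 544.0 m²/day.
Hydraulic gradient i = Δh / L = 0.671 / 1060 = 0.0006330.
Q = Σ(K_i·b_i) · W · i = 544.0 × 963 × 0.0006330 = 331.6 m³/day.

332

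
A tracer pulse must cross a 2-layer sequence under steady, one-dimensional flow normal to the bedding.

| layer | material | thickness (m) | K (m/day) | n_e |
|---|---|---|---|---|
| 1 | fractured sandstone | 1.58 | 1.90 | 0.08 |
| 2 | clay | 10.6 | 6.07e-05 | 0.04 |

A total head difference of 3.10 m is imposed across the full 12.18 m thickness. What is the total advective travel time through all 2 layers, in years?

84.9

With flow normal to the layers, continuity requires the same specific discharge q through every layer.
Σ(b_i/K_i) = 1.58/1.90 + 10.6/6.07e-05 = 1.746e+05 d.
q = Δh / Σ(b_i/K_i) = 3.10 / 1.746e+05 = 1.775e-05 m/day.
In each layer the seepage velocity is v_i = q/n_i, so the layer transit time is t_i = b_i·n_i / q:
  layer 1 (fractured sandstone): t_1 = 1.58 × 0.08 / 1.775e-05 = 7120 d
  layer 2 (clay): t_2 = 10.6 × 0.04 / 1.775e-05 = 23885 d
Total t = Σ t_i = 31005 days = 84.89 years.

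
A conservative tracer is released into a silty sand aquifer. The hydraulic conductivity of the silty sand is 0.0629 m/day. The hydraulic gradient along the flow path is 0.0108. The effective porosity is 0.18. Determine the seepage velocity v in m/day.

0.00377

Hydraulic gradient i = 0.0108.
Darcy flux q = K · i = 0.06290 × 0.01080 = 0.0006793 m/day.
Seepage velocity v = q / n_e = 0.0006793 / 0.18 = 0.003774 m/day.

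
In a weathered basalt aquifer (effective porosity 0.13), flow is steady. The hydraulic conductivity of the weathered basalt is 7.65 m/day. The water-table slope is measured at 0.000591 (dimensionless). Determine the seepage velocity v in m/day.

0.0348

Hydraulic gradient i = 0.000591.
Darcy flux q = K · i = 7.650 × 0.0005910 = 0.004521 m/day.
Seepage velocity v = q / n_e = 0.004521 / 0.13 = 0.03478 m/day.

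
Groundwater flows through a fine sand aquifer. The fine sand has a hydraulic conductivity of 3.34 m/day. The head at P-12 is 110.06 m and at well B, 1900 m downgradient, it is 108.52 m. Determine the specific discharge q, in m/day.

0.00271

Hydraulic gradient i = (110.06 − 108.52) / 1900 = 1.54 / 1900 = 0.0008105.
Specific discharge q = K · i = 3.340 × 0.0008105 = 0.002707 m/day.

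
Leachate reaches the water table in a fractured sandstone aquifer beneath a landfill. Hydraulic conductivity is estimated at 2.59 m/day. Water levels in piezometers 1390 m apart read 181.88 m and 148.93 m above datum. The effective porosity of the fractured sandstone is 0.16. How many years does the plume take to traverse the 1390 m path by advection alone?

Hydraulic gradient i = (181.88 − 148.93) / 1390 = 32.95 / 1390 = 0.02371.
Darcy flux q = K · i = 2.590 × 0.02371 = 0.06140 m/day.
Seepage velocity v = q / n_e = 0.06140 / 0.16 = 0.3837 m/day.
Travel time t = L / v = 1390 / 0.3837 = 3622 days = 9.918 years.

9.92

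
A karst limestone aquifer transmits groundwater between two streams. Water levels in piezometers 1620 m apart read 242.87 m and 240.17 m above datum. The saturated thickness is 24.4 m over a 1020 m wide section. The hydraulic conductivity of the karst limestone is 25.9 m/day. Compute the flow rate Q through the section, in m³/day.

Cross-sectional area A = 1020 × 24.4 = 24888 m².
Hydraulic gradient i = (242.87 − 240.17) / 1620 = 2.7 / 1620 = 0.001667.
Darcy's law: Q = K · A · i = 25.90 × 24888 × 0.001667 = 1074 m³/day.

1070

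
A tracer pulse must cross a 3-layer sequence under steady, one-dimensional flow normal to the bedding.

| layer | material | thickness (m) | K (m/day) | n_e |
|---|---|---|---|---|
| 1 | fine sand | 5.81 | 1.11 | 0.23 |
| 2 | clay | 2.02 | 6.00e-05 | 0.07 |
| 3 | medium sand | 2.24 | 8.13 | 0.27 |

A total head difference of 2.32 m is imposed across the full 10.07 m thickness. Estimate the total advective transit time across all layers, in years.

82.8

With flow normal to the layers, continuity requires the same specific discharge q through every layer.
Σ(b_i/K_i) = 5.81/1.11 + 2.02/6.00e-05 + 2.24/8.13 = 33672 d.
q = Δh / Σ(b_i/K_i) = 2.32 / 33672 = 6.890e-05 m/day.
In each layer the seepage velocity is v_i = q/n_i, so the layer transit time is t_i = b_i·n_i / q:
  layer 1 (fine sand): t_1 = 5.81 × 0.23 / 6.890e-05 = 19395 d
  layer 2 (clay): t_2 = 2.02 × 0.07 / 6.890e-05 = 2052 d
  layer 3 (medium sand): t_3 = 2.24 × 0.27 / 6.890e-05 = 8778 d
Total t = Σ t_i = 30225 days = 82.75 years.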